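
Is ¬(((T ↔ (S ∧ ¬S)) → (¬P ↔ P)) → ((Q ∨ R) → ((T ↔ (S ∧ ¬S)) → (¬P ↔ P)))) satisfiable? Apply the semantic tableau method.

Initial set: {¬(((T ↔ (S ∧ ¬S)) → (¬P ↔ P)) → ((Q ∨ R) → ((T ↔ (S ∧ ¬S)) → (¬P ↔ P))))}.
¬(((T ↔ (S ∧ ¬S)) → (¬P ↔ P)) → ((Q ∨ R) → ((T ↔ (S ∧ ¬S)) → (¬P ↔ P)))): α-rule — add ((T ↔ (S ∧ ¬S)) → (¬P ↔ P)), ¬((Q ∨ R) → ((T ↔ (S ∧ ¬S)) → (¬P ↔ P))).
¬((Q ∨ R) → ((T ↔ (S ∧ ¬S)) → (¬P ↔ P))): α-rule — add (Q ∨ R), ¬((T ↔ (S ∧ ¬S)) → (¬P ↔ P)).
¬((T ↔ (S ∧ ¬S)) → (¬P ↔ P)): α-rule — add (T ↔ (S ∧ ¬S)), ¬(¬P ↔ P).
((T ↔ (S ∧ ¬S)) → (¬P ↔ P)): β-rule — branch into ¬(T ↔ (S ∧ ¬S))  //  (¬P ↔ P).
  branch 1 (add ¬(T ↔ (S ∧ ¬S))):
    (Q ∨ R): β-rule — branch into Q  //  R.
      branch 1.1 (add Q):
        (T ↔ (S ∧ ¬S)): β-rule — branch into T, (S ∧ ¬S)  //  ¬T, ¬(S ∧ ¬S).
          branch 1.1.1 (add T, (S ∧ ¬S)):
            (S ∧ ¬S): α-rule — add S, ¬S.
            × closes — contains both S and ¬S.
          branch 1.1.2 (add ¬T, ¬(S ∧ ¬S)):
            ¬(¬P ↔ P): β-rule — branch into ¬P, ¬P  //  ¬¬P, P.
              branch 1.1.2.1 (add ¬P, ¬P):
                ¬(T ↔ (S ∧ ¬S)): β-rule — branch into T, ¬(S ∧ ¬S)  //  ¬T, (S ∧ ¬S).
                  branch 1.1.2.1.1 (add T, ¬(S ∧ ¬S)):
                    × closes — contains both T and ¬T.
                  branch 1.1.2.1.2 (add ¬T, (S ∧ ¬S)):
                    (S ∧ ¬S): α-rule — add S, ¬S.
                    × closes — contains both S and ¬S.
              branch 1.1.2.2 (add ¬¬P, P):
                ¬(T ↔ (S ∧ ¬S)): β-rule — branch into T, ¬(S ∧ ¬S)  //  ¬T, (S ∧ ¬S).
                  branch 1.1.2.2.1 (add T, ¬(S ∧ ¬S)):
                    × closes — contains both T and ¬T.
                  branch 1.1.2.2.2 (add ¬T, (S ∧ ¬S)):
                    (S ∧ ¬S): α-rule — add S, ¬S.
                    × closes — contains both S and ¬S.
      branch 1.2 (add R):
        (T ↔ (S ∧ ¬S)): β-rule — branch into T, (S ∧ ¬S)  //  ¬T, ¬(S ∧ ¬S).
          branch 1.2.1 (add T, (S ∧ ¬S)):
            (S ∧ ¬S): α-rule — add S, ¬S.
            × closes — contains both S and ¬S.
          branch 1.2.2 (add ¬T, ¬(S ∧ ¬S)):
            ¬(¬P ↔ P): β-rule — branch into ¬P, ¬P  //  ¬¬P, P.
              branch 1.2.2.1 (add ¬P, ¬P):
                ¬(T ↔ (S ∧ ¬S)): β-rule — branch into T, ¬(S ∧ ¬S)  //  ¬T, (S ∧ ¬S).
                  branch 1.2.2.1.1 (add T, ¬(S ∧ ¬S)):
                    × closes — contains both T and ¬T.
                  branch 1.2.2.1.2 (add ¬T, (S ∧ ¬S)):
                    (S ∧ ¬S): α-rule — add S, ¬S.
                    × closes — contains both S and ¬S.
              branch 1.2.2.2 (add ¬¬P, P):
                ¬(T ↔ (S ∧ ¬S)): β-rule — branch into T, ¬(S ∧ ¬S)  //  ¬T, (S ∧ ¬S).
                  branch 1.2.2.2.1 (add T, ¬(S ∧ ¬S)):
                    × closes — contains both T and ¬T.
                  branch 1.2.2.2.2 (add ¬T, (S ∧ ¬S)):
                    (S ∧ ¬S): α-rule — add S, ¬S.
                    × closes — contains both S and ¬S.
  branch 2 (add (¬P ↔ P)):
    (Q ∨ R): β-rule — branch into Q  //  R.
      branch 2.1 (add Q):
        (T ↔ (S ∧ ¬S)): β-rule — branch into T, (S ∧ ¬S)  //  ¬T, ¬(S ∧ ¬S).
          branch 2.1.1 (add T, (S ∧ ¬S)):
            (S ∧ ¬S): α-rule — add S, ¬S.
            × closes — contains both S and ¬S.
          branch 2.1.2 (add ¬T, ¬(S ∧ ¬S)):
            ¬(¬P ↔ P): β-rule — branch into ¬P, ¬P  //  ¬¬P, P.
              branch 2.1.2.1 (add ¬P, ¬P):
                (¬P ↔ P): β-rule — branch into ¬P, P  //  ¬¬P, ¬P.
                  branch 2.1.2.1.1 (add ¬P, P):
                    × closes — contains both P and ¬P.
                  branch 2.1.2.1.2 (add ¬¬P, ¬P):
                    × closes — contains both P and ¬P.
              branch 2.1.2.2 (add ¬¬P, P):
                (¬P ↔ P): β-rule — branch into ¬P, P  //  ¬¬P, ¬P.
                  branch 2.1.2.2.1 (add ¬P, P):
                    × closes — contains both P and ¬P.
                  branch 2.1.2.2.2 (add ¬¬P, ¬P):
                    × closes — contains both P and ¬P.
      branch 2.2 (add R):
        (T ↔ (S ∧ ¬S)): β-rule — branch into T, (S ∧ ¬S)  //  ¬T, ¬(S ∧ ¬S).
          branch 2.2.1 (add T, (S ∧ ¬S)):
            (S ∧ ¬S): α-rule — add S, ¬S.
            × closes — contains both S and ¬S.
          branch 2.2.2 (add ¬T, ¬(S ∧ ¬S)):
            ¬(¬P ↔ P): β-rule — branch into ¬P, ¬P  //  ¬¬P, P.
              branch 2.2.2.1 (add ¬P, ¬P):
                (¬P ↔ P): β-rule — branch into ¬P, P  //  ¬¬P, ¬P.
                  branch 2.2.2.1.1 (add ¬P, P):
                    × closes — contains both P and ¬P.
                  branch 2.2.2.1.2 (add ¬¬P, ¬P):
                    × closes — contains both P and ¬P.
              branch 2.2.2.2 (add ¬¬P, P):
                (¬P ↔ P): β-rule — branch into ¬P, P  //  ¬¬P, ¬P.
                  branch 2.2.2.2.1 (add ¬P, P):
                    × closes — contains both P and ¬P.
                  branch 2.2.2.2.2 (add ¬¬P, ¬P):
                    × closes — contains both P and ¬P.
All 20 branches close.
Every branch closed; the formula is unsatisfiable.

Unsatisfiable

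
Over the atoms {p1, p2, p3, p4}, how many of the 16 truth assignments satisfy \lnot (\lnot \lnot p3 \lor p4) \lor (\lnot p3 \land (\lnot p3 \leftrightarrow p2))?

6

Initial set: {(\lnot (\lnot \lnot p3 \lor p4) \lor (\lnot p3 \land (\lnot p3 \leftrightarrow p2)))}.
(\lnot (\lnot \lnot p3 \lor p4) \lor (\lnot p3 \land (\lnot p3 \leftrightarrow p2))): β-rule — branch into \lnot (\lnot \lnot p3 \lor p4)  //  (\lnot p3 \land (\lnot p3 \leftrightarrow p2)).
  branch 1 (add \lnot (\lnot \lnot p3 \lor p4)):
    \lnot (\lnot \lnot p3 \lor p4): α-rule — add \lnot \lnot \lnot p3, \lnot p4.
    \lnot \lnot \lnot p3: drop double negation, giving \lnot p3.
    ○ open, literals {p3=false, p4=false}.
  branch 2 (add (\lnot p3 \land (\lnot p3 \leftrightarrow p2))):
    (\lnot p3 \land (\lnot p3 \leftrightarrow p2)): α-rule — add \lnot p3, (\lnot p3 \leftrightarrow p2).
    (\lnot p3 \leftrightarrow p2): β-rule — branch into \lnot p3, p2  //  \lnot \lnot p3, \lnot p2.
      branch 2.1 (add \lnot p3, p2):
        ○ open, literals {p2=true, p3=false}.
      branch 2.2 (add \lnot \lnot p3, \lnot p2):
        × closes — contains both p3 and \lnot p3.
1 branch closed, 2 open.
Each open branch fixes some atoms; the unmentioned ones are free. Counting distinct full assignments: branch {p3=false, p4=false} (p1, p2) contributes 4 new; branch {p2=true, p3=false} (p1, p4) contributes 2 new. Total: 6.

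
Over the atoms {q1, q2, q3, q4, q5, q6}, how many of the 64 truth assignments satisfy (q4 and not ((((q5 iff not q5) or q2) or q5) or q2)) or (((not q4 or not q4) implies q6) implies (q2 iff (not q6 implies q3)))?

46

Initial set: {T ((q4 and not ((((q5 iff not q5) or q2) or q5) or q2)) or (((not q4 or not q4) implies q6) implies (q2 iff (not q6 implies q3))))}.
T ((q4 and not ((((q5 iff not q5) or q2) or q5) or q2)) or (((not q4 or not q4) implies q6) implies (q2 iff (not q6 implies q3)))): β-rule — branch into T (q4 and not ((((q5 iff not q5) or q2) or q5) or q2))  //  T (((not q4 or not q4) implies q6) implies (q2 iff (not q6 implies q3))).
  branch 1 (add T (q4 and not ((((q5 iff not q5) or q2) or q5) or q2))):
    T (q4 and not ((((q5 iff not q5) or q2) or q5) or q2)): α-rule — add T q4, T not ((((q5 iff not q5) or q2) or q5) or q2).
    T not ((((q5 iff not q5) or q2) or q5) or q2): α-rule — add F (((q5 iff not q5) or q2) or q5), F q2.
    F (((q5 iff not q5) or q2) or q5): α-rule — add F ((q5 iff not q5) or q2), F q5.
    F ((q5 iff not q5) or q2): α-rule — add F (q5 iff not q5), F q2.
    F (q5 iff not q5): β-rule — branch into T q5, F not q5  //  F q5, T not q5.
      branch 1.1 (add T q5, F not q5):
        × closes — contains both q5 and not q5.
      branch 1.2 (add F q5, T not q5):
        ○ open, literals {q2=F, q4=T, q5=F}.
  branch 2 (add T (((not q4 or not q4) implies q6) implies (q2 iff (not q6 implies q3)))):
    T (((not q4 or not q4) implies q6) implies (q2 iff (not q6 implies q3))): β-rule — branch into F ((not q4 or not q4) implies q6)  //  T (q2 iff (not q6 implies q3)).
      branch 2.1 (add F ((not q4 or not q4) implies q6)):
        F ((not q4 or not q4) implies q6): α-rule — add T (not q4 or not q4), F q6.
        T (not q4 or not q4): β-rule — branch into T not q4  //  T not q4.
          branch 2.1.1 (add T not q4):
            ○ open, literals {q4=F, q6=F}.
          branch 2.1.2 (add T not q4):
            ○ open, literals {q4=F, q6=F}.
      branch 2.2 (add T (q2 iff (not q6 implies q3))):
        T (q2 iff (not q6 implies q3)): β-rule — branch into T q2, T (not q6 implies q3)  //  F q2, F (not q6 implies q3).
          branch 2.2.1 (add T q2, T (not q6 implies q3)):
            T (not q6 implies q3): β-rule — branch into F not q6  //  T q3.
              branch 2.2.1.1 (add F not q6):
                ○ open, literals {q2=T, q6=T}.
              branch 2.2.1.2 (add T q3):
                ○ open, literals {q2=T, q3=T}.
          branch 2.2.2 (add F q2, F (not q6 implies q3)):
            F (not q6 implies q3): α-rule — add T not q6, F q3.
            ○ open, literals {q2=F, q3=F, q6=F}.
1 branch closed, 6 open.
Each open branch fixes some atoms; the unmentioned ones are free. Counting distinct full assignments: branch {q2=F, q4=T, q5=F} (q1, q3, q6) contributes 8 new; branch {q4=F, q6=F} (q1, q2, q3, q5) contributes 16 new; branch {q4=F, q6=F} (q1, q2, q3, q5) contributes 0 new; branch {q2=T, q6=T} (q1, q3, q4, q5) contributes 16 new; branch {q2=T, q3=T} (q1, q4, q5, q6) contributes 4 new; branch {q2=F, q3=F, q6=F} (q1, q4, q5) contributes 2 new. Total: 46.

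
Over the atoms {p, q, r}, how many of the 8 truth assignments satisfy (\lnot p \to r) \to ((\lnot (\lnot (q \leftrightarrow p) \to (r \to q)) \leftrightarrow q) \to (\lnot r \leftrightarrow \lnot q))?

Initial set: {((\lnot p \to r) \to ((\lnot (\lnot (q \leftrightarrow p) \to (r \to q)) \leftrightarrow q) \to (\lnot r \leftrightarrow \lnot q)))}.
((\lnot p \to r) \to ((\lnot (\lnot (q \leftrightarrow p) \to (r \to q)) \leftrightarrow q) \to (\lnot r \leftrightarrow \lnot q))): β-rule — branch into \lnot (\lnot p \to r)  //  ((\lnot (\lnot (q \leftrightarrow p) \to (r \to q)) \leftrightarrow q) \to (\lnot r \leftrightarrow \lnot q)).
  branch 1 (add \lnot (\lnot p \to r)):
    \lnot (\lnot p \to r): α-rule — add \lnot p, \lnot r.
    ○ open, literals {p=0, r=0}.
  branch 2 (add ((\lnot (\lnot (q \leftrightarrow p) \to (r \to q)) \leftrightarrow q) \to (\lnot r \leftrightarrow \lnot q))):
    ((\lnot (\lnot (q \leftrightarrow p) \to (r \to q)) \leftrightarrow q) \to (\lnot r \leftrightarrow \lnot q)): β-rule — branch into \lnot (\lnot (\lnot (q \leftrightarrow p) \to (r \to q)) \leftrightarrow q)  //  (\lnot r \leftrightarrow \lnot q).
      branch 2.1 (add \lnot (\lnot (\lnot (q \leftrightarrow p) \to (r \to q)) \leftrightarrow q)):
        \lnot (\lnot (\lnot (q \leftrightarrow p) \to (r \to q)) \leftrightarrow q): β-rule — branch into \lnot (\lnot (q \leftrightarrow p) \to (r \to q)), \lnot q  //  \lnot \lnot (\lnot (q \leftrightarrow p) \to (r \to q)), q.
          branch 2.1.1 (add \lnot (\lnot (q \leftrightarrow p) \to (r \to q)), \lnot q):
            \lnot (\lnot (q \leftrightarrow p) \to (r \to q)): α-rule — add \lnot (q \leftrightarrow p), \lnot (r \to q).
            \lnot (r \to q): α-rule — add r, \lnot q.
            \lnot (q \leftrightarrow p): β-rule — branch into q, \lnot p  //  \lnot q, p.
              branch 2.1.1.1 (add q, \lnot p):
                × closes — contains both q and \lnot q.
              branch 2.1.1.2 (add \lnot q, p):
                ○ open, literals {p=1, q=0, r=1}.
          branch 2.1.2 (add \lnot \lnot (\lnot (q \leftrightarrow p) \to (r \to q)), q):
            \lnot \lnot (\lnot (q \leftrightarrow p) \to (r \to q)): β-rule — branch into \lnot \lnot (q \leftrightarrow p)  //  (r \to q).
              branch 2.1.2.1 (add \lnot \lnot (q \leftrightarrow p)):
                \lnot \lnot (q \leftrightarrow p): β-rule — branch into q, p  //  \lnot q, \lnot p.
                  branch 2.1.2.1.1 (add q, p):
                    ○ open, literals {p=1, q=1}.
                  branch 2.1.2.1.2 (add \lnot q, \lnot p):
                    × closes — contains both q and \lnot q.
              branch 2.1.2.2 (add (r \to q)):
                (r \to q): β-rule — branch into \lnot r  //  q.
                  branch 2.1.2.2.1 (add \lnot r):
                    ○ open, literals {q=1, r=0}.
                  branch 2.1.2.2.2 (add q):
                    ○ open, literals {q=1}.
      branch 2.2 (add (\lnot r \leftrightarrow \lnot q)):
        (\lnot r \leftrightarrow \lnot q): β-rule — branch into \lnot r, \lnot q  //  \lnot \lnot r, \lnot \lnot q.
          branch 2.2.1 (add \lnot r, \lnot q):
            ○ open, literals {q=0, r=0}.
          branch 2.2.2 (add \lnot \lnot r, \lnot \lnot q):
            ○ open, literals {q=1, r=1}.
2 branches closed, 7 open.
Each open branch fixes some atoms; the unmentioned ones are free. Counting distinct full assignments: branch {p=0, r=0} (q) contributes 2 new; branch {p=1, q=0, r=1} (none free) contributes 1 new; branch {p=1, q=1} (r) contributes 2 new; branch {q=1, r=0} (p) contributes 0 new; branch {q=1} (p, r) contributes 1 new; branch {q=0, r=0} (p) contributes 1 new; branch {q=1, r=1} (p) contributes 0 new. Total: 7.

7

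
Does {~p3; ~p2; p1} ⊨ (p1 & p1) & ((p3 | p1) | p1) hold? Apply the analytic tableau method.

Initial set: {~p3; ~p2; p1; ~((p1 & p1) & ((p3 | p1) | p1))}.
~((p1 & p1) & ((p3 | p1) | p1)): β-rule — branch into ~(p1 & p1)  //  ~((p3 | p1) | p1).
  branch 1 (add ~(p1 & p1)):
    ~(p1 & p1): β-rule — branch into ~p1  //  ~p1.
      branch 1.1 (add ~p1):
        × closes — contains both p1 and ~p1.
      branch 1.2 (add ~p1):
        × closes — contains both p1 and ~p1.
  branch 2 (add ~((p3 | p1) | p1)):
    ~((p3 | p1) | p1): α-rule — add ~(p3 | p1), ~p1.
    × closes — contains both p1 and ~p1.
All 3 branches close.
Every branch closed, so the premises entail the conclusion.

Yes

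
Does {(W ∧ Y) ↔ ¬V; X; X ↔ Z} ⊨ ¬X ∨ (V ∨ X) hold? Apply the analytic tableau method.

Yes

Initial set: {((W ∧ Y) ↔ ¬V); X; (X ↔ Z); ¬(¬X ∨ (V ∨ X))}.
¬(¬X ∨ (V ∨ X)): α-rule — add ¬¬X, ¬(V ∨ X).
¬(V ∨ X): α-rule — add ¬V, ¬X.
× closes — contains both X and ¬X.
All 1 branch closes.
Every branch closed, so the premises entail the conclusion.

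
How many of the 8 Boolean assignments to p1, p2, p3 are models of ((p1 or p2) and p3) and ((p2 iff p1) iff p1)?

Initial set: {(((p1 or p2) and p3) and ((p2 iff p1) iff p1))}.
(((p1 or p2) and p3) and ((p2 iff p1) iff p1)): α-rule — add ((p1 or p2) and p3), ((p2 iff p1) iff p1).
((p1 or p2) and p3): α-rule — add (p1 or p2), p3.
((p2 iff p1) iff p1): β-rule — branch into (p2 iff p1), p1  //  not (p2 iff p1), not p1.
  branch 1 (add (p2 iff p1), p1):
    (p1 or p2): β-rule — branch into p1  //  p2.
      branch 1.1 (add p1):
        (p2 iff p1): β-rule — branch into p2, p1  //  not p2, not p1.
          branch 1.1.1 (add p2, p1):
            ○ open, literals {p1=1, p2=1, p3=1}.
          branch 1.1.2 (add not p2, not p1):
            × closes — contains both p1 and not p1.
      branch 1.2 (add p2):
        (p2 iff p1): β-rule — branch into p2, p1  //  not p2, not p1.
          branch 1.2.1 (add p2, p1):
            ○ open, literals {p1=1, p2=1, p3=1}.
          branch 1.2.2 (add not p2, not p1):
            × closes — contains both p2 and not p2.
  branch 2 (add not (p2 iff p1), not p1):
    (p1 or p2): β-rule — branch into p1  //  p2.
      branch 2.1 (add p1):
        × closes — contains both p1 and not p1.
      branch 2.2 (add p2):
        not (p2 iff p1): β-rule — branch into p2, not p1  //  not p2, p1.
          branch 2.2.1 (add p2, not p1):
            ○ open, literals {p1=0, p2=1, p3=1}.
          branch 2.2.2 (add not p2, p1):
            × closes — contains both p2 and not p2.
4 branches closed, 3 open.
Each open branch fixes some atoms; the unmentioned ones are free. Counting distinct full assignments: branch {p1=1, p2=1, p3=1} (none free) contributes 1 new; branch {p1=1, p2=1, p3=1} (none free) contributes 0 new; branch {p1=0, p2=1, p3=1} (none free) contributes 1 new. Total: 2.

2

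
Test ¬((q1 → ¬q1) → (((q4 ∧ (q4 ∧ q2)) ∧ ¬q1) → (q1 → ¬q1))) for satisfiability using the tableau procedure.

Unsatisfiable

Initial set: {¬((q1 → ¬q1) → (((q4 ∧ (q4 ∧ q2)) ∧ ¬q1) → (q1 → ¬q1)))}.
¬((q1 → ¬q1) → (((q4 ∧ (q4 ∧ q2)) ∧ ¬q1) → (q1 → ¬q1))): α-rule — add (q1 → ¬q1), ¬(((q4 ∧ (q4 ∧ q2)) ∧ ¬q1) → (q1 → ¬q1)).
¬(((q4 ∧ (q4 ∧ q2)) ∧ ¬q1) → (q1 → ¬q1)): α-rule — add ((q4 ∧ (q4 ∧ q2)) ∧ ¬q1), ¬(q1 → ¬q1).
((q4 ∧ (q4 ∧ q2)) ∧ ¬q1): α-rule — add (q4 ∧ (q4 ∧ q2)), ¬q1.
¬(q1 → ¬q1): α-rule — add q1, ¬¬q1.
× closes — contains both q1 and ¬q1.
All 1 branch closes.
Every branch closed; the formula is unsatisfiable.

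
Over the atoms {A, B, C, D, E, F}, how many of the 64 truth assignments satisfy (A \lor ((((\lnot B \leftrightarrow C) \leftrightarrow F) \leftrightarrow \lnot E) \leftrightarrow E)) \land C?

Initial set: {((A \lor ((((\lnot B \leftrightarrow C) \leftrightarrow F) \leftrightarrow \lnot E) \leftrightarrow E)) \land C)}.
((A \lor ((((\lnot B \leftrightarrow C) \leftrightarrow F) \leftrightarrow \lnot E) \leftrightarrow E)) \land C): α-rule — add (A \lor ((((\lnot B \leftrightarrow C) \leftrightarrow F) \leftrightarrow \lnot E) \leftrightarrow E)), C.
(A \lor ((((\lnot B \leftrightarrow C) \leftrightarrow F) \leftrightarrow \lnot E) \leftrightarrow E)): β-rule — branch into A  //  ((((\lnot B \leftrightarrow C) \leftrightarrow F) \leftrightarrow \lnot E) \leftrightarrow E).
  branch 1 (add A):
    ○ open, literals {A=true, C=true}.
  branch 2 (add ((((\lnot B \leftrightarrow C) \leftrightarrow F) \leftrightarrow \lnot E) \leftrightarrow E)):
    ((((\lnot B \leftrightarrow C) \leftrightarrow F) \leftrightarrow \lnot E) \leftrightarrow E): β-rule — branch into (((\lnot B \leftrightarrow C) \leftrightarrow F) \leftrightarrow \lnot E), E  //  \lnot (((\lnot B \leftrightarrow C) \leftrightarrow F) \leftrightarrow \lnot E), \lnot E.
      branch 2.1 (add (((\lnot B \leftrightarrow C) \leftrightarrow F) \leftrightarrow \lnot E), E):
        (((\lnot B \leftrightarrow C) \leftrightarrow F) \leftrightarrow \lnot E): β-rule — branch into ((\lnot B \leftrightarrow C) \leftrightarrow F), \lnot E  //  \lnot ((\lnot B \leftrightarrow C) \leftrightarrow F), \lnot \lnot E.
          branch 2.1.1 (add ((\lnot B \leftrightarrow C) \leftrightarrow F), \lnot E):
            × closes — contains both E and \lnot E.
          branch 2.1.2 (add \lnot ((\lnot B \leftrightarrow C) \leftrightarrow F), \lnot \lnot E):
            \lnot ((\lnot B \leftrightarrow C) \leftrightarrow F): β-rule — branch into (\lnot B \leftrightarrow C), \lnot F  //  \lnot (\lnot B \leftrightarrow C), F.
              branch 2.1.2.1 (add (\lnot B \leftrightarrow C), \lnot F):
                (\lnot B \leftrightarrow C): β-rule — branch into \lnot B, C  //  \lnot \lnot B, \lnot C.
                  branch 2.1.2.1.1 (add \lnot B, C):
                    ○ open, literals {B=false, C=true, E=true, F=false}.
                  branch 2.1.2.1.2 (add \lnot \lnot B, \lnot C):
                    × closes — contains both C and \lnot C.
              branch 2.1.2.2 (add \lnot (\lnot B \leftrightarrow C), F):
                \lnot (\lnot B \leftrightarrow C): β-rule — branch into \lnot B, \lnot C  //  \lnot \lnot B, C.
                  branch 2.1.2.2.1 (add \lnot B, \lnot C):
                    × closes — contains both C and \lnot C.
                  branch 2.1.2.2.2 (add \lnot \lnot B, C):
                    ○ open, literals {B=true, C=true, E=true, F=true}.
      branch 2.2 (add \lnot (((\lnot B \leftrightarrow C) \leftrightarrow F) \leftrightarrow \lnot E), \lnot E):
        \lnot (((\lnot B \leftrightarrow C) \leftrightarrow F) \leftrightarrow \lnot E): β-rule — branch into ((\lnot B \leftrightarrow C) \leftrightarrow F), \lnot \lnot E  //  \lnot ((\lnot B \leftrightarrow C) \leftrightarrow F), \lnot E.
          branch 2.2.1 (add ((\lnot B \leftrightarrow C) \leftrightarrow F), \lnot \lnot E):
            × closes — contains both E and \lnot E.
          branch 2.2.2 (add \lnot ((\lnot B \leftrightarrow C) \leftrightarrow F), \lnot E):
            \lnot ((\lnot B \leftrightarrow C) \leftrightarrow F): β-rule — branch into (\lnot B \leftrightarrow C), \lnot F  //  \lnot (\lnot B \leftrightarrow C), F.
              branch 2.2.2.1 (add (\lnot B \leftrightarrow C), \lnot F):
                (\lnot B \leftrightarrow C): β-rule — branch into \lnot B, C  //  \lnot \lnot B, \lnot C.
                  branch 2.2.2.1.1 (add \lnot B, C):
                    ○ open, literals {B=false, C=true, E=false, F=false}.
                  branch 2.2.2.1.2 (add \lnot \lnot B, \lnot C):
                    × closes — contains both C and \lnot C.
              branch 2.2.2.2 (add \lnot (\lnot B \leftrightarrow C), F):
                \lnot (\lnot B \leftrightarrow C): β-rule — branch into \lnot B, \lnot C  //  \lnot \lnot B, C.
                  branch 2.2.2.2.1 (add \lnot B, \lnot C):
                    × closes — contains both C and \lnot C.
                  branch 2.2.2.2.2 (add \lnot \lnot B, C):
                    ○ open, literals {B=true, C=true, E=false, F=true}.
6 branches closed, 5 open.
Each open branch fixes some atoms; the unmentioned ones are free. Counting distinct full assignments: branch {A=true, C=true} (B, D, E, F) contributes 16 new; branch {B=false, C=true, E=true, F=false} (A, D) contributes 2 new; branch {B=true, C=true, E=true, F=true} (A, D) contributes 2 new; branch {B=false, C=true, E=false, F=false} (A, D) contributes 2 new; branch {B=true, C=true, E=false, F=true} (A, D) contributes 2 new. Total: 24.

24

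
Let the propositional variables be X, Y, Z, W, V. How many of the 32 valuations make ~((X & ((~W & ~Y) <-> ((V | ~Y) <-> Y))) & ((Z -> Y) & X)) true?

26

Initial set: {~((X & ((~W & ~Y) <-> ((V | ~Y) <-> Y))) & ((Z -> Y) & X))}.
~((X & ((~W & ~Y) <-> ((V | ~Y) <-> Y))) & ((Z -> Y) & X)): β-rule — branch into ~(X & ((~W & ~Y) <-> ((V | ~Y) <-> Y)))  //  ~((Z -> Y) & X).
  branch 1 (add ~(X & ((~W & ~Y) <-> ((V | ~Y) <-> Y)))):
    ~(X & ((~W & ~Y) <-> ((V | ~Y) <-> Y))): β-rule — branch into ~X  //  ~((~W & ~Y) <-> ((V | ~Y) <-> Y)).
      branch 1.1 (add ~X):
        ○ open, literals {X=F}.
      branch 1.2 (add ~((~W & ~Y) <-> ((V | ~Y) <-> Y))):
        ~((~W & ~Y) <-> ((V | ~Y) <-> Y)): β-rule — branch into (~W & ~Y), ~((V | ~Y) <-> Y)  //  ~(~W & ~Y), ((V | ~Y) <-> Y).
          branch 1.2.1 (add (~W & ~Y), ~((V | ~Y) <-> Y)):
            (~W & ~Y): α-rule — add ~W, ~Y.
            ~((V | ~Y) <-> Y): β-rule — branch into (V | ~Y), ~Y  //  ~(V | ~Y), Y.
              branch 1.2.1.1 (add (V | ~Y), ~Y):
                (V | ~Y): β-rule — branch into V  //  ~Y.
                  branch 1.2.1.1.1 (add V):
                    ○ open, literals {V=T, W=F, Y=F}.
                  branch 1.2.1.1.2 (add ~Y):
                    ○ open, literals {W=F, Y=F}.
              branch 1.2.1.2 (add ~(V | ~Y), Y):
                × closes — contains both Y and ~Y.
          branch 1.2.2 (add ~(~W & ~Y), ((V | ~Y) <-> Y)):
            ~(~W & ~Y): β-rule — branch into ~~W  //  ~~Y.
              branch 1.2.2.1 (add ~~W):
                ((V | ~Y) <-> Y): β-rule — branch into (V | ~Y), Y  //  ~(V | ~Y), ~Y.
                  branch 1.2.2.1.1 (add (V | ~Y), Y):
                    (V | ~Y): β-rule — branch into V  //  ~Y.
                      branch 1.2.2.1.1.1 (add V):
                        ○ open, literals {V=T, W=T, Y=T}.
                      branch 1.2.2.1.1.2 (add ~Y):
                        × closes — contains both Y and ~Y.
                  branch 1.2.2.1.2 (add ~(V | ~Y), ~Y):
                    ~(V | ~Y): α-rule — add ~V, ~~Y.
                    × closes — contains both Y and ~Y.
              branch 1.2.2.2 (add ~~Y):
                ((V | ~Y) <-> Y): β-rule — branch into (V | ~Y), Y  //  ~(V | ~Y), ~Y.
                  branch 1.2.2.2.1 (add (V | ~Y), Y):
                    (V | ~Y): β-rule — branch into V  //  ~Y.
                      branch 1.2.2.2.1.1 (add V):
                        ○ open, literals {V=T, Y=T}.
                      branch 1.2.2.2.1.2 (add ~Y):
                        × closes — contains both Y and ~Y.
                  branch 1.2.2.2.2 (add ~(V | ~Y), ~Y):
                    × closes — contains both Y and ~Y.
  branch 2 (add ~((Z -> Y) & X)):
    ~((Z -> Y) & X): β-rule — branch into ~(Z -> Y)  //  ~X.
      branch 2.1 (add ~(Z -> Y)):
        ~(Z -> Y): α-rule — add Z, ~Y.
        ○ open, literals {Y=F, Z=T}.
      branch 2.2 (add ~X):
        ○ open, literals {X=F}.
5 branches closed, 7 open.
Each open branch fixes some atoms; the unmentioned ones are free. Counting distinct full assignments: branch {X=F} (Y, Z, W, V) contributes 16 new; branch {V=T, W=F, Y=F} (X, Z) contributes 2 new; branch {W=F, Y=F} (X, Z, V) contributes 2 new; branch {V=T, W=T, Y=T} (X, Z) contributes 2 new; branch {V=T, Y=T} (X, Z, W) contributes 2 new; branch {Y=F, Z=T} (X, W, V) contributes 2 new; branch {X=F} (Y, Z, W, V) contributes 0 new. Total: 26.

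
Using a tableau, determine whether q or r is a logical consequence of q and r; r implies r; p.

Yes

Initial set: {T (q and r); T (r implies r); T p; F (q or r)}.
T (q and r): α-rule — add T q, T r.
F (q or r): α-rule — add F q, F r.
× closes — contains both q and not q.
All 1 branch closes.
Every branch closed, so the premises entail the conclusion.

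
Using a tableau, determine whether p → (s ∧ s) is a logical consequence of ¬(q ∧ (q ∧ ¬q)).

No

Initial set: {¬(q ∧ (q ∧ ¬q)); ¬(p → (s ∧ s))}.
¬(p → (s ∧ s)): α-rule — add p, ¬(s ∧ s).
¬(q ∧ (q ∧ ¬q)): β-rule — branch into ¬q  //  ¬(q ∧ ¬q).
  branch 1 (add ¬q):
    ¬(s ∧ s): β-rule — branch into ¬s  //  ¬s.
      branch 1.1 (add ¬s):
        ○ open, literals {p=1, q=0, s=0}.
      branch 1.2 (add ¬s):
        ○ open, literals {p=1, q=0, s=0}.
  branch 2 (add ¬(q ∧ ¬q)):
    ¬(s ∧ s): β-rule — branch into ¬s  //  ¬s.
      branch 2.1 (add ¬s):
        ¬(q ∧ ¬q): β-rule — branch into ¬q  //  ¬¬q.
          branch 2.1.1 (add ¬q):
            ○ open, literals {p=1, q=0, s=0}.
          branch 2.1.2 (add ¬¬q):
            ○ open, literals {p=1, q=1, s=0}.
      branch 2.2 (add ¬s):
        ¬(q ∧ ¬q): β-rule — branch into ¬q  //  ¬¬q.
          branch 2.2.1 (add ¬q):
            ○ open, literals {p=1, q=0, s=0}.
          branch 2.2.2 (add ¬¬q):
            ○ open, literals {p=1, q=1, s=0}.
0 branches closed, 6 open.
An open branch gives a countermodel: p=1, q=0, s=0 (unmentioned atoms arbitrary); the premises hold there but the conclusion fails.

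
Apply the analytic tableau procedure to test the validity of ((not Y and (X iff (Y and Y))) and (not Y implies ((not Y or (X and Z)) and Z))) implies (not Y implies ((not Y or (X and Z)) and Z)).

Valid

Assume the negation and expand:
Initial set: {not (((not Y and (X iff (Y and Y))) and (not Y implies ((not Y or (X and Z)) and Z))) implies (not Y implies ((not Y or (X and Z)) and Z)))}.
not (((not Y and (X iff (Y and Y))) and (not Y implies ((not Y or (X and Z)) and Z))) implies (not Y implies ((not Y or (X and Z)) and Z))): α-rule — add ((not Y and (X iff (Y and Y))) and (not Y implies ((not Y or (X and Z)) and Z))), not (not Y implies ((not Y or (X and Z)) and Z)).
((not Y and (X iff (Y and Y))) and (not Y implies ((not Y or (X and Z)) and Z))): α-rule — add (not Y and (X iff (Y and Y))), (not Y implies ((not Y or (X and Z)) and Z)).
not (not Y implies ((not Y or (X and Z)) and Z)): α-rule — add not Y, not ((not Y or (X and Z)) and Z).
(not Y and (X iff (Y and Y))): α-rule — add not Y, (X iff (Y and Y)).
(not Y implies ((not Y or (X and Z)) and Z)): β-rule — branch into not not Y  //  ((not Y or (X and Z)) and Z).
  branch 1 (add not not Y):
    × closes — contains both Y and not Y.
  branch 2 (add ((not Y or (X and Z)) and Z)):
    ((not Y or (X and Z)) and Z): α-rule — add (not Y or (X and Z)), Z.
    not ((not Y or (X and Z)) and Z): β-rule — branch into not (not Y or (X and Z))  //  not Z.
      branch 2.1 (add not (not Y or (X and Z))):
        not (not Y or (X and Z)): α-rule — add not not Y, not (X and Z).
        × closes — contains both Y and not Y.
      branch 2.2 (add not Z):
        × closes — contains both Z and not Z.
All 3 branches close.
Every branch closed, so the negation is unsatisfiable and the formula is valid.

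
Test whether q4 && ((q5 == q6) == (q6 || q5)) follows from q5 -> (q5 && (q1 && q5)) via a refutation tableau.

No

Initial set: {(q5 -> (q5 && (q1 && q5))); !(q4 && ((q5 == q6) == (q6 || q5)))}.
(q5 -> (q5 && (q1 && q5))): β-rule — branch into !q5  //  (q5 && (q1 && q5)).
  branch 1 (add !q5):
    !(q4 && ((q5 == q6) == (q6 || q5))): β-rule — branch into !q4  //  !((q5 == q6) == (q6 || q5)).
      branch 1.1 (add !q4):
        ○ open, literals {q4=0, q5=0}.
      branch 1.2 (add !((q5 == q6) == (q6 || q5))):
        !((q5 == q6) == (q6 || q5)): β-rule — branch into (q5 == q6), !(q6 || q5)  //  !(q5 == q6), (q6 || q5).
          branch 1.2.1 (add (q5 == q6), !(q6 || q5)):
            !(q6 || q5): α-rule — add !q6, !q5.
            (q5 == q6): β-rule — branch into q5, q6  //  !q5, !q6.
              branch 1.2.1.1 (add q5, q6):
                × closes — contains both q5 and !q5.
              branch 1.2.1.2 (add !q5, !q6):
                ○ open, literals {q5=0, q6=0}.
          branch 1.2.2 (add !(q5 == q6), (q6 || q5)):
            !(q5 == q6): β-rule — branch into q5, !q6  //  !q5, q6.
              branch 1.2.2.1 (add q5, !q6):
                × closes — contains both q5 and !q5.
              branch 1.2.2.2 (add !q5, q6):
                (q6 || q5): β-rule — branch into q6  //  q5.
                  branch 1.2.2.2.1 (add q6):
                    ○ open, literals {q5=0, q6=1}.
                  branch 1.2.2.2.2 (add q5):
                    × closes — contains both q5 and !q5.
  branch 2 (add (q5 && (q1 && q5))):
    (q5 && (q1 && q5)): α-rule — add q5, (q1 && q5).
    (q1 && q5): α-rule — add q1, q5.
    !(q4 && ((q5 == q6) == (q6 || q5))): β-rule — branch into !q4  //  !((q5 == q6) == (q6 || q5)).
      branch 2.1 (add !q4):
        ○ open, literals {q1=1, q4=0, q5=1}.
      branch 2.2 (add !((q5 == q6) == (q6 || q5))):
        !((q5 == q6) == (q6 || q5)): β-rule — branch into (q5 == q6), !(q6 || q5)  //  !(q5 == q6), (q6 || q5).
          branch 2.2.1 (add (q5 == q6), !(q6 || q5)):
            !(q6 || q5): α-rule — add !q6, !q5.
            × closes — contains both q5 and !q5.
          branch 2.2.2 (add !(q5 == q6), (q6 || q5)):
            !(q5 == q6): β-rule — branch into q5, !q6  //  !q5, q6.
              branch 2.2.2.1 (add q5, !q6):
                (q6 || q5): β-rule — branch into q6  //  q5.
                  branch 2.2.2.1.1 (add q6):
                    × closes — contains both q6 and !q6.
                  branch 2.2.2.1.2 (add q5):
                    ○ open, literals {q1=1, q5=1, q6=0}.
              branch 2.2.2.2 (add !q5, q6):
                × closes — contains both q5 and !q5.
6 branches closed, 5 open.
An open branch gives a countermodel: q4=0, q5=0 (unmentioned atoms arbitrary); the premises hold there but the conclusion fails.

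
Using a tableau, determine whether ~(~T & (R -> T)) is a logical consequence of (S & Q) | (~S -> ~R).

No

Initial set: {((S & Q) | (~S -> ~R)); ~~(~T & (R -> T))}.
~~(~T & (R -> T)): α-rule — add ~T, (R -> T).
((S & Q) | (~S -> ~R)): β-rule — branch into (S & Q)  //  (~S -> ~R).
  branch 1 (add (S & Q)):
    (S & Q): α-rule — add S, Q.
    (R -> T): β-rule — branch into ~R  //  T.
      branch 1.1 (add ~R):
        ○ open, literals {Q=1, R=0, S=1, T=0}.
      branch 1.2 (add T):
        × closes — contains both T and ~T.
  branch 2 (add (~S -> ~R)):
    (R -> T): β-rule — branch into ~R  //  T.
      branch 2.1 (add ~R):
        (~S -> ~R): β-rule — branch into ~~S  //  ~R.
          branch 2.1.1 (add ~~S):
            ○ open, literals {R=0, S=1, T=0}.
          branch 2.1.2 (add ~R):
            ○ open, literals {R=0, T=0}.
      branch 2.2 (add T):
        × closes — contains both T and ~T.
2 branches closed, 3 open.
An open branch gives a countermodel: Q=1, R=0, S=1, T=0 (unmentioned atoms arbitrary); the premises hold there but the conclusion fails.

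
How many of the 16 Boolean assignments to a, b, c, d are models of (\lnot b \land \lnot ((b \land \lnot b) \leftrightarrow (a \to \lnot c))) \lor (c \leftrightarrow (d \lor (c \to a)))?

11

Initial set: {((\lnot b \land \lnot ((b \land \lnot b) \leftrightarrow (a \to \lnot c))) \lor (c \leftrightarrow (d \lor (c \to a))))}.
((\lnot b \land \lnot ((b \land \lnot b) \leftrightarrow (a \to \lnot c))) \lor (c \leftrightarrow (d \lor (c \to a)))): β-rule — branch into (\lnot b \land \lnot ((b \land \lnot b) \leftrightarrow (a \to \lnot c)))  //  (c \leftrightarrow (d \lor (c \to a))).
  branch 1 (add (\lnot b \land \lnot ((b \land \lnot b) \leftrightarrow (a \to \lnot c)))):
    (\lnot b \land \lnot ((b \land \lnot b) \leftrightarrow (a \to \lnot c))): α-rule — add \lnot b, \lnot ((b \land \lnot b) \leftrightarrow (a \to \lnot c)).
    \lnot ((b \land \lnot b) \leftrightarrow (a \to \lnot c)): β-rule — branch into (b \land \lnot b), \lnot (a \to \lnot c)  //  \lnot (b \land \lnot b), (a \to \lnot c).
      branch 1.1 (add (b \land \lnot b), \lnot (a \to \lnot c)):
        (b \land \lnot b): α-rule — add b, \lnot b.
        × closes — contains both b and \lnot b.
      branch 1.2 (add \lnot (b \land \lnot b), (a \to \lnot c)):
        \lnot (b \land \lnot b): β-rule — branch into \lnot b  //  \lnot \lnot b.
          branch 1.2.1 (add \lnot b):
            (a \to \lnot c): β-rule — branch into \lnot a  //  \lnot c.
              branch 1.2.1.1 (add \lnot a):
                ○ open, literals {a=0, b=0}.
              branch 1.2.1.2 (add \lnot c):
                ○ open, literals {b=0, c=0}.
          branch 1.2.2 (add \lnot \lnot b):
            × closes — contains both b and \lnot b.
  branch 2 (add (c \leftrightarrow (d \lor (c \to a)))):
    (c \leftrightarrow (d \lor (c \to a))): β-rule — branch into c, (d \lor (c \to a))  //  \lnot c, \lnot (d \lor (c \to a)).
      branch 2.1 (add c, (d \lor (c \to a))):
        (d \lor (c \to a)): β-rule — branch into d  //  (c \to a).
          branch 2.1.1 (add d):
            ○ open, literals {c=1, d=1}.
          branch 2.1.2 (add (c \to a)):
            (c \to a): β-rule — branch into \lnot c  //  a.
              branch 2.1.2.1 (add \lnot c):
                × closes — contains both c and \lnot c.
              branch 2.1.2.2 (add a):
                ○ open, literals {a=1, c=1}.
      branch 2.2 (add \lnot c, \lnot (d \lor (c \to a))):
        \lnot (d \lor (c \to a)): α-rule — add \lnot d, \lnot (c \to a).
        \lnot (c \to a): α-rule — add c, \lnot a.
        × closes — contains both c and \lnot c.
4 branches closed, 4 open.
Each open branch fixes some atoms; the unmentioned ones are free. Counting distinct full assignments: branch {a=0, b=0} (c, d) contributes 4 new; branch {b=0, c=0} (a, d) contributes 2 new; branch {c=1, d=1} (a, b) contributes 3 new; branch {a=1, c=1} (b, d) contributes 2 new. Total: 11.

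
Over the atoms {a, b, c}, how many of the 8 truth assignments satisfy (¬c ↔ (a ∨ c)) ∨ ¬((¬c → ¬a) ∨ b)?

2

Initial set: {((¬c ↔ (a ∨ c)) ∨ ¬((¬c → ¬a) ∨ b))}.
((¬c ↔ (a ∨ c)) ∨ ¬((¬c → ¬a) ∨ b)): β-rule — branch into (¬c ↔ (a ∨ c))  //  ¬((¬c → ¬a) ∨ b).
  branch 1 (add (¬c ↔ (a ∨ c))):
    (¬c ↔ (a ∨ c)): β-rule — branch into ¬c, (a ∨ c)  //  ¬¬c, ¬(a ∨ c).
      branch 1.1 (add ¬c, (a ∨ c)):
        (a ∨ c): β-rule — branch into a  //  c.
          branch 1.1.1 (add a):
            ○ open, literals {a=T, c=F}.
          branch 1.1.2 (add c):
            × closes — contains both c and ¬c.
      branch 1.2 (add ¬¬c, ¬(a ∨ c)):
        ¬(a ∨ c): α-rule — add ¬a, ¬c.
        × closes — contains both c and ¬c.
  branch 2 (add ¬((¬c → ¬a) ∨ b)):
    ¬((¬c → ¬a) ∨ b): α-rule — add ¬(¬c → ¬a), ¬b.
    ¬(¬c → ¬a): α-rule — add ¬c, ¬¬a.
    ○ open, literals {a=T, b=F, c=F}.
2 branches closed, 2 open.
Each open branch fixes some atoms; the unmentioned ones are free. Counting distinct full assignments: branch {a=T, c=F} (b) contributes 2 new; branch {a=T, b=F, c=F} (none free) contributes 0 new. Total: 2.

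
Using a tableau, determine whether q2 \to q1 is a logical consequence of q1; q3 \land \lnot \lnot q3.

Yes

Initial set: {q1; (q3 \land \lnot \lnot q3); \lnot (q2 \to q1)}.
(q3 \land \lnot \lnot q3): α-rule — add q3, \lnot \lnot q3.
\lnot (q2 \to q1): α-rule — add q2, \lnot q1.
× closes — contains both q1 and \lnot q1.
All 1 branch closes.
Every branch closed, so the premises entail the conclusion.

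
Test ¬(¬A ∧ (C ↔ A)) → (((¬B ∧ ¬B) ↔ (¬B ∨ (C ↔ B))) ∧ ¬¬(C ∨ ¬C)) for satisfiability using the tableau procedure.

Initial set: {T (¬(¬A ∧ (C ↔ A)) → (((¬B ∧ ¬B) ↔ (¬B ∨ (C ↔ B))) ∧ ¬¬(C ∨ ¬C)))}.
T (¬(¬A ∧ (C ↔ A)) → (((¬B ∧ ¬B) ↔ (¬B ∨ (C ↔ B))) ∧ ¬¬(C ∨ ¬C))): β-rule — branch into F ¬(¬A ∧ (C ↔ A))  //  T (((¬B ∧ ¬B) ↔ (¬B ∨ (C ↔ B))) ∧ ¬¬(C ∨ ¬C)).
  branch 1 (add F ¬(¬A ∧ (C ↔ A))):
    F ¬(¬A ∧ (C ↔ A)): α-rule — add T ¬A, T (C ↔ A).
    T (C ↔ A): β-rule — branch into T C, T A  //  F C, F A.
      branch 1.1 (add T C, T A):
        × closes — contains both A and ¬A.
      branch 1.2 (add F C, F A):
        ○ open, literals {A=F, C=F}.
  branch 2 (add T (((¬B ∧ ¬B) ↔ (¬B ∨ (C ↔ B))) ∧ ¬¬(C ∨ ¬C))):
    T (((¬B ∧ ¬B) ↔ (¬B ∨ (C ↔ B))) ∧ ¬¬(C ∨ ¬C)): α-rule — add T ((¬B ∧ ¬B) ↔ (¬B ∨ (C ↔ B))), T ¬¬(C ∨ ¬C).
    T ¬¬(C ∨ ¬C): drop double negation, giving T (C ∨ ¬C).
    T ((¬B ∧ ¬B) ↔ (¬B ∨ (C ↔ B))): β-rule — branch into T (¬B ∧ ¬B), T (¬B ∨ (C ↔ B))  //  F (¬B ∧ ¬B), F (¬B ∨ (C ↔ B)).
      branch 2.1 (add T (¬B ∧ ¬B), T (¬B ∨ (C ↔ B))):
        T (¬B ∧ ¬B): α-rule — add T ¬B, T ¬B.
        T (C ∨ ¬C): β-rule — branch into T C  //  T ¬C.
          branch 2.1.1 (add T C):
            T (¬B ∨ (C ↔ B)): β-rule — branch into T ¬B  //  T (C ↔ B).
              branch 2.1.1.1 (add T ¬B):
                ○ open, literals {B=F, C=T}.
              branch 2.1.1.2 (add T (C ↔ B)):
                T (C ↔ B): β-rule — branch into T C, T B  //  F C, F B.
                  branch 2.1.1.2.1 (add T C, T B):
                    × closes — contains both B and ¬B.
                  branch 2.1.1.2.2 (add F C, F B):
                    × closes — contains both C and ¬C.
          branch 2.1.2 (add T ¬C):
            T (¬B ∨ (C ↔ B)): β-rule — branch into T ¬B  //  T (C ↔ B).
              branch 2.1.2.1 (add T ¬B):
                ○ open, literals {B=F, C=F}.
              branch 2.1.2.2 (add T (C ↔ B)):
                T (C ↔ B): β-rule — branch into T C, T B  //  F C, F B.
                  branch 2.1.2.2.1 (add T C, T B):
                    × closes — contains both C and ¬C.
                  branch 2.1.2.2.2 (add F C, F B):
                    ○ open, literals {B=F, C=F}.
      branch 2.2 (add F (¬B ∧ ¬B), F (¬B ∨ (C ↔ B))):
        F (¬B ∨ (C ↔ B)): α-rule — add F ¬B, F (C ↔ B).
        T (C ∨ ¬C): β-rule — branch into T C  //  T ¬C.
          branch 2.2.1 (add T C):
            F (¬B ∧ ¬B): β-rule — branch into F ¬B  //  F ¬B.
              branch 2.2.1.1 (add F ¬B):
                F (C ↔ B): β-rule — branch into T C, F B  //  F C, T B.
                  branch 2.2.1.1.1 (add T C, F B):
                    × closes — contains both B and ¬B.
                  branch 2.2.1.1.2 (add F C, T B):
                    × closes — contains both C and ¬C.
              branch 2.2.1.2 (add F ¬B):
                F (C ↔ B): β-rule — branch into T C, F B  //  F C, T B.
                  branch 2.2.1.2.1 (add T C, F B):
                    × closes — contains both B and ¬B.
                  branch 2.2.1.2.2 (add F C, T B):
                    × closes — contains both C and ¬C.
          branch 2.2.2 (add T ¬C):
            F (¬B ∧ ¬B): β-rule — branch into F ¬B  //  F ¬B.
              branch 2.2.2.1 (add F ¬B):
                F (C ↔ B): β-rule — branch into T C, F B  //  F C, T B.
                  branch 2.2.2.1.1 (add T C, F B):
                    × closes — contains both C and ¬C.
                  branch 2.2.2.1.2 (add F C, T B):
                    ○ open, literals {B=T, C=F}.
              branch 2.2.2.2 (add F ¬B):
                F (C ↔ B): β-rule — branch into T C, F B  //  F C, T B.
                  branch 2.2.2.2.1 (add T C, F B):
                    × closes — contains both C and ¬C.
                  branch 2.2.2.2.2 (add F C, T B):
                    ○ open, literals {B=T, C=F}.
10 branches closed, 6 open.
An open branch gives a satisfying assignment: A=F, C=F.

Satisfiable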